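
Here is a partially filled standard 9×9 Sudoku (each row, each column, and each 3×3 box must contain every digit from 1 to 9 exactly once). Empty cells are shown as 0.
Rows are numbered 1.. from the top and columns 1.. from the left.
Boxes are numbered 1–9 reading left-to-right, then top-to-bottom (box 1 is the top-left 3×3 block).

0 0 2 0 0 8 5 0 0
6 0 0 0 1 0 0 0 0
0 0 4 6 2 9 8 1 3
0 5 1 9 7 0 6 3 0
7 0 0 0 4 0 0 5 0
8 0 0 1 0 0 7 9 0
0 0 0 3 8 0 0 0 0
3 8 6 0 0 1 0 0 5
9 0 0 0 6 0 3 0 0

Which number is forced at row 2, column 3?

8

Cell row 2, column 3 itself could take any of {3, 5, 7, 8, 9} by direct elimination.
Consider where 8 can go in row 2.
row 2, column 2 is out (column 2 already has a 8). row 2, column 4 is out (box 2 already has a 8). row 2, column 6 is out (column 6 already has a 8). row 2, column 7 is out (column 7 already has a 8). The remaining empty cells in row 2 are similarly blocked.
So the only cell in row 2 that can hold 8 is row 2, column 3.
Therefore row 2, column 3 = 8.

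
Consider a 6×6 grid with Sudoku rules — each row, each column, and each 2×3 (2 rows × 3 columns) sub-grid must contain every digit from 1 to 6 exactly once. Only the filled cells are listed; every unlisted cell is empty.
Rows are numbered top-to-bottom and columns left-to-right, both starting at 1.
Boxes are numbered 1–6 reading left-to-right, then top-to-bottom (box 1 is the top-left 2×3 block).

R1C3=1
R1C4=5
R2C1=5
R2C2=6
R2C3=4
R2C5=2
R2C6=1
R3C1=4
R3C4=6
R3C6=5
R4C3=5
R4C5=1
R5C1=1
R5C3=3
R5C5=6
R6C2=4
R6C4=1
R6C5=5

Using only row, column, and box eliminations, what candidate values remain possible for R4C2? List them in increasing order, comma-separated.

2,3

Row 4 already contains {1, 5}.
Column 2 already contains {4, 6}.
Its 2×3 block (box 3) already contains {4, 5}.
Removing those from 1–6 leaves {2, 3} as the candidates for R4C2.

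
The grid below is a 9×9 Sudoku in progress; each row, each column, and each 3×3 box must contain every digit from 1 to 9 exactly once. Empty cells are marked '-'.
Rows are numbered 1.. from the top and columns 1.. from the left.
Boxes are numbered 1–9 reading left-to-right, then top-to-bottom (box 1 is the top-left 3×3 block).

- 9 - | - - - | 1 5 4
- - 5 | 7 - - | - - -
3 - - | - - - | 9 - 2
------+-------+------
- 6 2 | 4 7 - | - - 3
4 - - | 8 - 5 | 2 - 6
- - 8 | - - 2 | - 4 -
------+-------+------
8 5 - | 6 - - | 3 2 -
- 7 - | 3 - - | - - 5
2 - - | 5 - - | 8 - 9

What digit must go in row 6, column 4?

Cell row 6, column 4 itself could take any of {1, 9} by direct elimination.
Consider where 9 can go in column 4.
row 1, column 4 is out (row 1 already has a 9).
row 3, column 4 is out (row 3 already has a 9).
So the only cell in column 4 that can hold 9 is row 6, column 4.
Therefore row 6, column 4 = 9.

9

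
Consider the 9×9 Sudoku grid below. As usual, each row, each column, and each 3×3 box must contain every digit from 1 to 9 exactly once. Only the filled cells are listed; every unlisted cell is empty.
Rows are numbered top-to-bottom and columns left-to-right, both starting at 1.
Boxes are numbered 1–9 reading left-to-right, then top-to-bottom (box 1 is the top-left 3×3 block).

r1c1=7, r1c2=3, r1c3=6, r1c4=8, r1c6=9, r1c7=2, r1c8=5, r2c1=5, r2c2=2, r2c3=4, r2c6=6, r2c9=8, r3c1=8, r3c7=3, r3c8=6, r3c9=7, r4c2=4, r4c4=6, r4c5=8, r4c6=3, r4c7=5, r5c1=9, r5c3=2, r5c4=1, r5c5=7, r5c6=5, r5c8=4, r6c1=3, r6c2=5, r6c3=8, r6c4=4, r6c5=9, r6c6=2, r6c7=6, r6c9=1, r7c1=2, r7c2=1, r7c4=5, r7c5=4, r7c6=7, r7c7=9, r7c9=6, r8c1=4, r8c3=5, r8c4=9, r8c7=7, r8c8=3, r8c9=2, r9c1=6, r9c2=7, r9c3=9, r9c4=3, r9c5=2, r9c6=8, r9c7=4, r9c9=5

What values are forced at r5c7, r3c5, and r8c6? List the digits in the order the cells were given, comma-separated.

8,5,1

For r5c7:
  Row 5 already contains {1, 2, 4, 5, 7, 9}.
  Column 7 already contains {2, 3, 4, 5, 6, 7, 9}.
  Its 3×3 block (box 6) already contains {1, 4, 5, 6}.
  The only value from 1–9 not eliminated is 8, so r5c7 = 8.
For r3c5:
  Consider where 5 can go in box 2.
  r1c5 is out (row 1 already has a 5).
  r2c4 is out (row 2 already has a 5).
  r2c5 is out (row 2 already has a 5).
  r3c4 is out (column 4 already has a 5).
  r3c6 is out (column 6 already has a 5).
  So the only cell in box 2 that can hold 5 is r3c5.
  So r3c5 = 5.
For r8c6:
  Row 8 already contains {2, 3, 4, 5, 7, 9}.
  Column 6 already contains {2, 3, 5, 6, 7, 8, 9}.
  Its 3×3 block (box 8) already contains {2, 3, 4, 5, 7, 8, 9}.
  The only value from 1–9 not eliminated is 1, so r8c6 = 1.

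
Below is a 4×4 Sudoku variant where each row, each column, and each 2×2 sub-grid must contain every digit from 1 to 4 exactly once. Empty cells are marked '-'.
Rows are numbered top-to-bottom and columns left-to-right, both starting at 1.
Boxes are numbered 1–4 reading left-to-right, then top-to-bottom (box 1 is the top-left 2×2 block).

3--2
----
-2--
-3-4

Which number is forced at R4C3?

2

Cell R4C3 itself could take any of {1, 2} by direct elimination.
Consider where 2 can go in row 4.
R4C1 is out (box 3 already has a 2).
So the only cell in row 4 that can hold 2 is R4C3.
Therefore R4C3 = 2.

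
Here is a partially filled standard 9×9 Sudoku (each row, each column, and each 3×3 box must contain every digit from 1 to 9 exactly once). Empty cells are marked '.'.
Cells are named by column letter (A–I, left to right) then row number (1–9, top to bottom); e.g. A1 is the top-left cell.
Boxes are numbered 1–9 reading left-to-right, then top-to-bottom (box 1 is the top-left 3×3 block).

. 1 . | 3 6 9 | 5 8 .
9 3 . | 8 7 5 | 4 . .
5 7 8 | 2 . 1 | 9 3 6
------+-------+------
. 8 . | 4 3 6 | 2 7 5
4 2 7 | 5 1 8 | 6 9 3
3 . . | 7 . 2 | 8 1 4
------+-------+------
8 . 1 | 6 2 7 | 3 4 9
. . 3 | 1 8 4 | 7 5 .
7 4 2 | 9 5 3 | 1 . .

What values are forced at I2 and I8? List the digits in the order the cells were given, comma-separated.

For I2:
  Consider where 1 can go in box 3.
  I1 is out (row 1 already has a 1).
  H2 is out (column H already has a 1).
  So the only cell in box 3 that can hold 1 is I2.
  So I2 = 1.
For I8:
  Row 8 already contains {1, 3, 4, 5, 7, 8}.
  Column I already contains {3, 4, 5, 6, 9}.
  Its 3×3 block (box 9) already contains {1, 3, 4, 5, 7, 9}.
  The only value from 1–9 not eliminated is 2, so I8 = 2.

1,2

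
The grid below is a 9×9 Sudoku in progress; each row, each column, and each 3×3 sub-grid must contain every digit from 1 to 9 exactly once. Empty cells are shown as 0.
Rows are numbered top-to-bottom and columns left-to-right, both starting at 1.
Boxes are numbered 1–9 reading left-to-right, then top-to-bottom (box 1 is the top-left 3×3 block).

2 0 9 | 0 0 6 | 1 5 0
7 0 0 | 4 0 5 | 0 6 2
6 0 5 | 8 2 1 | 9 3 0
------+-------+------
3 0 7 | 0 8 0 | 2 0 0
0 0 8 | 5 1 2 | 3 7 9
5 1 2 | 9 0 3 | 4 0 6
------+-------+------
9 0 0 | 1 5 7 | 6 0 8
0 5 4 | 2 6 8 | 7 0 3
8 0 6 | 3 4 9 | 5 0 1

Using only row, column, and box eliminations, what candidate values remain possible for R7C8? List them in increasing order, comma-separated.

2,4

Row 7 already contains {1, 5, 6, 7, 8, 9}.
Column 8 already contains {3, 5, 6, 7}.
Its 3×3 block (box 9) already contains {1, 3, 5, 6, 7, 8}.
Removing those from 1–9 leaves {2, 4} as the candidates for R7C8.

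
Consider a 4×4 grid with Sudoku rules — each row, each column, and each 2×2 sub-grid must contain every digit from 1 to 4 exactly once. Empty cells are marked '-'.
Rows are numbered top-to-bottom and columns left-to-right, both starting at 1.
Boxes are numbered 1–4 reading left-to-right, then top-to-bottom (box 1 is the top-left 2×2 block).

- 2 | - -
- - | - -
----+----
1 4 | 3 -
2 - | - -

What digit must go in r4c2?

3

Row 4 already contains {2}.
Column 2 already contains {2, 4}.
Its 2×2 block (box 3) already contains {1, 2, 4}.
The only value from 1–4 not eliminated is 3, so r4c2 = 3.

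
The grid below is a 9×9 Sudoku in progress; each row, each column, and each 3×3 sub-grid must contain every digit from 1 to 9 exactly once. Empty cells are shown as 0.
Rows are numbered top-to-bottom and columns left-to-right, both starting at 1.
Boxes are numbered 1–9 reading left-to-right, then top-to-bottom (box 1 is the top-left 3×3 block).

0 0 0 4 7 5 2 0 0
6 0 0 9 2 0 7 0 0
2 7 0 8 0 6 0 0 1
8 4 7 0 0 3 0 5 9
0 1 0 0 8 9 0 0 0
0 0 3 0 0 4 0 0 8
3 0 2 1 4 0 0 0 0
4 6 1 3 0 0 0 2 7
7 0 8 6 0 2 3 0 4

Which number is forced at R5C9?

Cell R5C9 itself could take any of {2, 3, 6} by direct elimination.
Consider where 2 can go in box 6.
R4C7 is out (column 7 already has a 2).
R5C7 is out (column 7 already has a 2).
R5C8 is out (column 8 already has a 2).
R6C7 is out (column 7 already has a 2).
R6C8 is out (column 8 already has a 2).
So the only cell in box 6 that can hold 2 is R5C9.
Therefore R5C9 = 2.

2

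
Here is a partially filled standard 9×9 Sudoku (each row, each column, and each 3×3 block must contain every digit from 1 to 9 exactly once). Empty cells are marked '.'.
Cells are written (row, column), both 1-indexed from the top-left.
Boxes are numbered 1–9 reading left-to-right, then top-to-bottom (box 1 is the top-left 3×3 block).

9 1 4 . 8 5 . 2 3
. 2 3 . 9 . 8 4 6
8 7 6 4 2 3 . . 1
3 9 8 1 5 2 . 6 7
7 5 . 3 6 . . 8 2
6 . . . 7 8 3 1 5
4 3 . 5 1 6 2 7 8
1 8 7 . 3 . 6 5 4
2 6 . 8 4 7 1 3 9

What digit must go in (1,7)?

7

Row 1 already contains {1, 2, 3, 4, 5, 8, 9}.
Column 7 already contains {1, 2, 3, 6, 8}.
Its 3×3 block (box 3) already contains {1, 2, 3, 4, 6, 8}.
The only value from 1–9 not eliminated is 7, so (1,7) = 7.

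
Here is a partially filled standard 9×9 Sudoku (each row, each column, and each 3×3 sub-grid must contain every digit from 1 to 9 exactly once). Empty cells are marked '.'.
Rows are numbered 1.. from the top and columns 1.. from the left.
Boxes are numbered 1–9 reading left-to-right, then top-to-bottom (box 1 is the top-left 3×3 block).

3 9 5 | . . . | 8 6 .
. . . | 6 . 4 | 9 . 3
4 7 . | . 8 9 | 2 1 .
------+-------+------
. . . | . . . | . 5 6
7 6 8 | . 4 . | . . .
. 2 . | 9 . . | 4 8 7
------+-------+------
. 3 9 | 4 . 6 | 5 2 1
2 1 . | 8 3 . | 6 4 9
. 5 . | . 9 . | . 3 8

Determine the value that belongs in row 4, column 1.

9

Cell row 4, column 1 itself could take any of {1, 9} by direct elimination.
Consider where 9 can go in row 4.
row 4, column 2 is out (column 2 already has a 9). row 4, column 3 is out (column 3 already has a 9). row 4, column 4 is out (column 4 already has a 9). row 4, column 5 is out (column 5 already has a 9). The remaining empty cells in row 4 are similarly blocked.
So the only cell in row 4 that can hold 9 is row 4, column 1.
Therefore row 4, column 1 = 9.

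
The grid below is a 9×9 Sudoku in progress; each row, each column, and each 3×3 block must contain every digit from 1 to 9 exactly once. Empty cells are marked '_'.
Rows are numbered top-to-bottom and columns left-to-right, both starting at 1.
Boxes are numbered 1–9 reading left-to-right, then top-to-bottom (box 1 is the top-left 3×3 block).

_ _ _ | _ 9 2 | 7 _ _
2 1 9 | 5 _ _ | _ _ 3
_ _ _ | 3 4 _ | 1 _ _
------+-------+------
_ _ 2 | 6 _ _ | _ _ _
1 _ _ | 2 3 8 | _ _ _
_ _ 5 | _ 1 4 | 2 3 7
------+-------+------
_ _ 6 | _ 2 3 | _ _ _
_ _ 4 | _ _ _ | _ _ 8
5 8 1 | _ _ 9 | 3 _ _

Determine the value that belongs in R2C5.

8

Cell R2C5 itself could take any of {6, 7, 8} by direct elimination.
Consider where 8 can go in column 5.
R4C5 is out (box 5 already has a 8).
R8C5 is out (row 8 already has a 8).
R9C5 is out (row 9 already has a 8).
So the only cell in column 5 that can hold 8 is R2C5.
Therefore R2C5 = 8.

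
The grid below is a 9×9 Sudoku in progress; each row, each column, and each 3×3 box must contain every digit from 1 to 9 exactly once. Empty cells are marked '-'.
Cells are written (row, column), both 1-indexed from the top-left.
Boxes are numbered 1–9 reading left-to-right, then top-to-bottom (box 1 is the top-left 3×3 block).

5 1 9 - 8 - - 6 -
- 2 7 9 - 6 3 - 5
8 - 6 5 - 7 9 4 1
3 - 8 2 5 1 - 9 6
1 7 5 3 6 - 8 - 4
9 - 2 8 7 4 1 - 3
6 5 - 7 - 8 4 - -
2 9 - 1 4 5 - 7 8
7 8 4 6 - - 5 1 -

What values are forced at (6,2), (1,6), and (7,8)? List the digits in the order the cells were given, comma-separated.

6,3,3

For (6,2):
  Row 6 already contains {1, 2, 3, 4, 7, 8, 9}.
  Column 2 already contains {1, 2, 5, 7, 8, 9}.
  Its 3×3 block (box 4) already contains {1, 2, 3, 5, 7, 8, 9}.
  The only value from 1–9 not eliminated is 6, so (6,2) = 6.
For (1,6):
  Consider where 3 can go in row 1.
  (1,4) is out (column 4 already has a 3).
  (1,7) is out (column 7 already has a 3).
  (1,9) is out (column 9 already has a 3).
  So the only cell in row 1 that can hold 3 is (1,6).
  So (1,6) = 3.
For (7,8):
  Consider where 3 can go in box 9.
  (7,9) is out (column 9 already has a 3).
  (8,7) is out (column 7 already has a 3).
  (9,9) is out (column 9 already has a 3).
  So the only cell in box 9 that can hold 3 is (7,8).
  So (7,8) = 3.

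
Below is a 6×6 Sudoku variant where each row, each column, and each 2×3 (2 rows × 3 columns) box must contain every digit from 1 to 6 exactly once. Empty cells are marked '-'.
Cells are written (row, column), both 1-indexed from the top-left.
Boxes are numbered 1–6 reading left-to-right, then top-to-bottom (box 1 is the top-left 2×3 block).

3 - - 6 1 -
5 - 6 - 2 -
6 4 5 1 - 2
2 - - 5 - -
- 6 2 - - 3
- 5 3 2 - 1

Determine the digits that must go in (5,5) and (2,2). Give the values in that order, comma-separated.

For (5,5):
  Consider where 5 can go in column 5.
  (3,5) is out (row 3 already has a 5).
  (4,5) is out (row 4 already has a 5).
  (6,5) is out (row 6 already has a 5).
  So the only cell in column 5 that can hold 5 is (5,5).
  So (5,5) = 5.
For (2,2):
  Row 2 already contains {2, 5, 6}.
  Column 2 already contains {4, 5, 6}.
  Its 2×3 block (box 1) already contains {3, 5, 6}.
  The only value from 1–6 not eliminated is 1, so (2,2) = 1.

5,1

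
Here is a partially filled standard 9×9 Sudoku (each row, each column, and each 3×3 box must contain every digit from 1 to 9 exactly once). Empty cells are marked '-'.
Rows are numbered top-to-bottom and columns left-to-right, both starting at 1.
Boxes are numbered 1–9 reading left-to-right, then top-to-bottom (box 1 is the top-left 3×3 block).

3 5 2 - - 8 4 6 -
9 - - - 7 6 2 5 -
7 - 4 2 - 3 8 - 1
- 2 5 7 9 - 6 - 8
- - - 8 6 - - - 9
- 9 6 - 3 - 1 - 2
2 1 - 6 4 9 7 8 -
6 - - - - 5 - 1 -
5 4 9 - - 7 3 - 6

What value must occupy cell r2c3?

1

Cell r2c3 itself could take any of {1, 8} by direct elimination.
Consider where 1 can go in box 1.
r2c2 is out (column 2 already has a 1).
r3c2 is out (row 3 already has a 1).
So the only cell in box 1 that can hold 1 is r2c3.
Therefore r2c3 = 1.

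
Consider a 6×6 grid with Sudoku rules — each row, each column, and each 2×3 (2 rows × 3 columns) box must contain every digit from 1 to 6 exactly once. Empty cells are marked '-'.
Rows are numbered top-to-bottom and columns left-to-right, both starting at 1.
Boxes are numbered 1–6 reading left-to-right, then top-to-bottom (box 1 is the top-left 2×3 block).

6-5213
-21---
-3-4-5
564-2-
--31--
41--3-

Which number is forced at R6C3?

Cell R6C3 itself could take any of {2, 6} by direct elimination.
Consider where 6 can go in column 3.
R3C3 is out (box 3 already has a 6).
So the only cell in column 3 that can hold 6 is R6C3.
Therefore R6C3 = 6.

6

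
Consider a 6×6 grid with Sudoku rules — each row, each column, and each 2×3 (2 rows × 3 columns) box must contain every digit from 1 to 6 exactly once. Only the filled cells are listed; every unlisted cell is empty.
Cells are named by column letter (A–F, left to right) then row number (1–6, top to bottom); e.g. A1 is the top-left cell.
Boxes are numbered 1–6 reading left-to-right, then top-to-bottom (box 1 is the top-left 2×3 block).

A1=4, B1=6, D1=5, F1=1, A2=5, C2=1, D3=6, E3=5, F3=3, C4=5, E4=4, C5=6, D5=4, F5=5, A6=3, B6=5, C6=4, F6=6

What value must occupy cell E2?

Cell E2 itself could take any of {2, 3, 6} by direct elimination.
Consider where 6 can go in box 2.
E1 is out (row 1 already has a 6).
D2 is out (column D already has a 6).
F2 is out (column F already has a 6).
So the only cell in box 2 that can hold 6 is E2.
Therefore E2 = 6.

6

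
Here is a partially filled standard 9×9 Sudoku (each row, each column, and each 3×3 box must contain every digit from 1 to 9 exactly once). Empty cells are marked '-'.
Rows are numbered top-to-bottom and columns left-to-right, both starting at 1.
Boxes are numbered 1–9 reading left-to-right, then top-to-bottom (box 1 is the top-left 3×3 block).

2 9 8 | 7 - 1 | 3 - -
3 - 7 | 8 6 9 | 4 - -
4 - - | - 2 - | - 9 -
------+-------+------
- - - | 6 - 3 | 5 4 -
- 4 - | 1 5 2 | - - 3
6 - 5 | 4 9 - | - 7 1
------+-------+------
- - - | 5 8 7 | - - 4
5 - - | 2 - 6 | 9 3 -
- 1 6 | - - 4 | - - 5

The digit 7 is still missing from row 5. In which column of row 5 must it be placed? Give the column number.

1

Consider where 7 can go in row 5.
R5C3 is out (column 3 already has a 7).
R5C7 is out (box 6 already has a 7).
R5C8 is out (column 8 already has a 7).
So the only cell in row 5 that can hold 7 is R5C1.
That is column 1.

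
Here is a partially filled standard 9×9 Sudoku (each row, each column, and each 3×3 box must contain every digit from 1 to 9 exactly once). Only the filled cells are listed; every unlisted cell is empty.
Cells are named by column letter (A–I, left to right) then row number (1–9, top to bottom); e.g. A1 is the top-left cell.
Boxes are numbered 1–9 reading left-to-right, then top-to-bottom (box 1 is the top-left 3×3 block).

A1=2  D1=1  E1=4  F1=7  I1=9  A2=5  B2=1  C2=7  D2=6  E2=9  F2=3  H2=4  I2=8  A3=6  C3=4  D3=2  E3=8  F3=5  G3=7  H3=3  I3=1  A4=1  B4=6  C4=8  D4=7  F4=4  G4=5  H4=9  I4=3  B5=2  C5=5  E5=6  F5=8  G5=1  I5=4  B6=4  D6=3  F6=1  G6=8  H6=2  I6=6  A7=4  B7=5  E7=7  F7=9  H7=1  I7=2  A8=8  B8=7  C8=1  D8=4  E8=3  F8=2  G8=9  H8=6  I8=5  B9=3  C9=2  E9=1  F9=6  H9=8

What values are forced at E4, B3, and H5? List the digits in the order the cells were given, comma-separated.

For E4:
  Row 4 already contains {1, 3, 4, 5, 6, 7, 8, 9}.
  Column E already contains {1, 3, 4, 6, 7, 8, 9}.
  Its 3×3 block (box 5) already contains {1, 3, 4, 6, 7, 8}.
  The only value from 1–9 not eliminated is 2, so E4 = 2.
For B3:
  Row 3 already contains {1, 2, 3, 4, 5, 6, 7, 8}.
  Column B already contains {1, 2, 3, 4, 5, 6, 7}.
  Its 3×3 block (box 1) already contains {1, 2, 4, 5, 6, 7}.
  The only value from 1–9 not eliminated is 9, so B3 = 9.
For H5:
  Row 5 already contains {1, 2, 4, 5, 6, 8}.
  Column H already contains {1, 2, 3, 4, 6, 8, 9}.
  Its 3×3 block (box 6) already contains {1, 2, 3, 4, 5, 6, 8, 9}.
  The only value from 1–9 not eliminated is 7, so H5 = 7.

2,9,7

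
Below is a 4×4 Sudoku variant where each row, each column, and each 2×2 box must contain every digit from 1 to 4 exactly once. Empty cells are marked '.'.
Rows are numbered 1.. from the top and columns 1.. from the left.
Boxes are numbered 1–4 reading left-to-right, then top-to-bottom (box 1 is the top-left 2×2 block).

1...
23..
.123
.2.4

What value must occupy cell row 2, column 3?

4

Cell row 2, column 3 itself could take any of {1, 4} by direct elimination.
Consider where 4 can go in row 2.
row 2, column 4 is out (column 4 already has a 4).
So the only cell in row 2 that can hold 4 is row 2, column 3.
Therefore row 2, column 3 = 4.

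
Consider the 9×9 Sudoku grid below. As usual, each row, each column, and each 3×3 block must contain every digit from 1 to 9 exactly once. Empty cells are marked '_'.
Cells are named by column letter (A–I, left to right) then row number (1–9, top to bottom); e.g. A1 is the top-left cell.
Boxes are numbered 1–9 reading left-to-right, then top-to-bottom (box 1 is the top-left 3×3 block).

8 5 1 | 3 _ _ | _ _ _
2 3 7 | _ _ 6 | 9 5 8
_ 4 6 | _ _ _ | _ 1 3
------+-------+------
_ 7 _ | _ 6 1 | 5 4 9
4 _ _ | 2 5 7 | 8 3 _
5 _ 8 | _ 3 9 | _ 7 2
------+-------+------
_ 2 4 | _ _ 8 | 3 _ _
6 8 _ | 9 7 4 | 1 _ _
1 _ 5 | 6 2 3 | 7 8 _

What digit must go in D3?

7

Cell D3 itself could take any of {5, 7, 8} by direct elimination.
Consider where 7 can go in row 3.
A3 is out (box 1 already has a 7).
E3 is out (column E already has a 7).
F3 is out (column F already has a 7).
G3 is out (column G already has a 7).
So the only cell in row 3 that can hold 7 is D3.
Therefore D3 = 7.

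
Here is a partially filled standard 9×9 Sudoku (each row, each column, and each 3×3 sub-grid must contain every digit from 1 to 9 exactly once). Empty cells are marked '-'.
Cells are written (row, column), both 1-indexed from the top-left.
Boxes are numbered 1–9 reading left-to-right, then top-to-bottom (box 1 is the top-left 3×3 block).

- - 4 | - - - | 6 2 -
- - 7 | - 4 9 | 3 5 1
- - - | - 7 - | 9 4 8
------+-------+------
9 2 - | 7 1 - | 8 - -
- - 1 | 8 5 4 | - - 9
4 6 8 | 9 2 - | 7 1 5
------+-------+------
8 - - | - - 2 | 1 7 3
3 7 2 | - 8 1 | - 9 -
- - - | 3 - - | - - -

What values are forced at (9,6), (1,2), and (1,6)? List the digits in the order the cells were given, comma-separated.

For (9,6):
  Consider where 7 can go in column 6.
  (1,6) is out (box 2 already has a 7).
  (3,6) is out (row 3 already has a 7).
  (4,6) is out (row 4 already has a 7).
  (6,6) is out (row 6 already has a 7).
  So the only cell in column 6 that can hold 7 is (9,6).
  So (9,6) = 7.
For (1,2):
  Consider where 9 can go in box 1.
  (1,1) is out (column 1 already has a 9). (2,1) is out (row 2 already has a 9). (2,2) is out (row 2 already has a 9). (3,1) is out (row 3 already has a 9). The remaining empty cells in box 1 are similarly blocked.
  So the only cell in box 1 that can hold 9 is (1,2).
  So (1,2) = 9.
For (1,6):
  Consider where 8 can go in box 2.
  (1,4) is out (column 4 already has a 8).
  (1,5) is out (column 5 already has a 8).
  (2,4) is out (column 4 already has a 8).
  (3,4) is out (row 3 already has a 8).
  (3,6) is out (row 3 already has a 8).
  So the only cell in box 2 that can hold 8 is (1,6).
  So (1,6) = 8.

7,9,8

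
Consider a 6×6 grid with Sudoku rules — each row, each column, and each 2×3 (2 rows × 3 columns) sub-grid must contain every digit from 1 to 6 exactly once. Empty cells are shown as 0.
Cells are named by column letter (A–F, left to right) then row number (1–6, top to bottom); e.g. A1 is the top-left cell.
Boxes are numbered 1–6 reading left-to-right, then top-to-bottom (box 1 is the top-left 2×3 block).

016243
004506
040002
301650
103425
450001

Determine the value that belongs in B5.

6

Row 5 already contains {1, 2, 3, 4, 5}.
Column B already contains {1, 4, 5}.
Its 2×3 block (box 5) already contains {1, 3, 4, 5}.
The only value from 1–6 not eliminated is 6, so B5 = 6.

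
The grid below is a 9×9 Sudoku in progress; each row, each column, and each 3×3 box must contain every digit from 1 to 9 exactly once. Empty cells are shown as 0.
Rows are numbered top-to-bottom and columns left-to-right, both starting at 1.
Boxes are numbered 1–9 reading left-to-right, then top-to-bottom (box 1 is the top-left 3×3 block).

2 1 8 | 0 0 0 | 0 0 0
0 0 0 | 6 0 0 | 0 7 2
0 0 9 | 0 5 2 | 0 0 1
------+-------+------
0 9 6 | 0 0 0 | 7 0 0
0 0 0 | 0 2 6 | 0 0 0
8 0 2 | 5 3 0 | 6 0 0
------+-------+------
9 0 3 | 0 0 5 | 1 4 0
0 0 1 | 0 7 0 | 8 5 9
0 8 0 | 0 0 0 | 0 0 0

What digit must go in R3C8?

8

Cell R3C8 itself could take any of {3, 6, 8} by direct elimination.
Consider where 8 can go in box 3.
R1C7 is out (row 1 already has a 8).
R1C8 is out (row 1 already has a 8).
R1C9 is out (row 1 already has a 8).
R2C7 is out (column 7 already has a 8).
R3C7 is out (column 7 already has a 8).
So the only cell in box 3 that can hold 8 is R3C8.
Therefore R3C8 = 8.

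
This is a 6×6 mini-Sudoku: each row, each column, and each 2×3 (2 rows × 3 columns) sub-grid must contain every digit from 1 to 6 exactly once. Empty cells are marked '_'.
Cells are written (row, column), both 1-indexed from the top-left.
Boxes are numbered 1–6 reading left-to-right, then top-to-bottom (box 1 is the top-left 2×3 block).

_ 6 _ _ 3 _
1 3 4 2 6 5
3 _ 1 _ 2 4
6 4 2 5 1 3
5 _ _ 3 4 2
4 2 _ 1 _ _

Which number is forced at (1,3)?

Row 1 already contains {3, 6}.
Column 3 already contains {1, 2, 4}.
Its 2×3 block (box 1) already contains {1, 3, 4, 6}.
The only value from 1–6 not eliminated is 5, so (1,3) = 5.

5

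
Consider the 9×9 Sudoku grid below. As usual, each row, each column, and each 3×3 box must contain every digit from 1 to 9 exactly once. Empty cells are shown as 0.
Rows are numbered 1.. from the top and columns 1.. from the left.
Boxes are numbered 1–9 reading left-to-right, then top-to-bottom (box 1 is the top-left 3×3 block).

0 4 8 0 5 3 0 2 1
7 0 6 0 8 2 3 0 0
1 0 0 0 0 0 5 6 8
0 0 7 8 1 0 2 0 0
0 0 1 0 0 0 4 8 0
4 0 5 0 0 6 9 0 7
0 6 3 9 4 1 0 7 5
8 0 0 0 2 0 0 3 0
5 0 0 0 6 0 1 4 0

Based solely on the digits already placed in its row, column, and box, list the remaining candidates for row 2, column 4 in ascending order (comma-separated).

1,4

Row 2 already contains {2, 3, 6, 7, 8}.
Column 4 already contains {8, 9}.
Its 3×3 block (box 2) already contains {2, 3, 5, 8}.
Removing those from 1–9 leaves {1, 4} as the candidates for row 2, column 4.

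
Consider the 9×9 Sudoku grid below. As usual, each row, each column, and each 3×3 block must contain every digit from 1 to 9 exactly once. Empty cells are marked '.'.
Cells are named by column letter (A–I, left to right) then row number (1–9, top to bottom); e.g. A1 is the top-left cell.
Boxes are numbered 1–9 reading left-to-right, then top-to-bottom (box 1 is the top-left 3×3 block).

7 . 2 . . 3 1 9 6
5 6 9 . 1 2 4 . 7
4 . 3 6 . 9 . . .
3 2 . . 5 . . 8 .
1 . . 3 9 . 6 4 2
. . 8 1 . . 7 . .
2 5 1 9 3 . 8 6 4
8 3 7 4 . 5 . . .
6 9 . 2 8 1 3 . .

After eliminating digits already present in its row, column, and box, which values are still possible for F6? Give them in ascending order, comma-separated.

Row 6 already contains {1, 7, 8}.
Column F already contains {1, 2, 3, 5, 9}.
Its 3×3 block (box 5) already contains {1, 3, 5, 9}.
Removing those from 1–9 leaves {4, 6} as the candidates for F6.

4,6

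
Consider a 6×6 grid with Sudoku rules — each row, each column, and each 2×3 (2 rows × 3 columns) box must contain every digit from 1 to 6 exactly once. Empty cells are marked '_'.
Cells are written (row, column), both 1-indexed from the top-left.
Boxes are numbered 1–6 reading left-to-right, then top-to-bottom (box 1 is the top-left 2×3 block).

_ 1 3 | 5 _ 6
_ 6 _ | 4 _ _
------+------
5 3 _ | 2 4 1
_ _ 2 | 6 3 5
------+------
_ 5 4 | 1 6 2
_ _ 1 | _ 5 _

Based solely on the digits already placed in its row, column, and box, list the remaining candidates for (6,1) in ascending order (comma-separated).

2,3,6

Row 6 already contains {1, 5}.
Column 1 already contains {5}.
Its 2×3 block (box 5) already contains {1, 4, 5}.
Removing those from 1–6 leaves {2, 3, 6} as the candidates for (6,1).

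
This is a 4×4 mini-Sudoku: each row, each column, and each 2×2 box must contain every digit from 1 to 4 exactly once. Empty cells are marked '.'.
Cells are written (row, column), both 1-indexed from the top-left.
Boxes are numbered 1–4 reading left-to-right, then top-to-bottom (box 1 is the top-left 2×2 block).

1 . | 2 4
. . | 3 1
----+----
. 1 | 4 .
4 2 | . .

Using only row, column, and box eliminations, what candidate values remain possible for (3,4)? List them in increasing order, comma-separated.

Row 3 already contains {1, 4}.
Column 4 already contains {1, 4}.
Its 2×2 block (box 4) already contains {4}.
Removing those from 1–4 leaves {2, 3} as the candidates for (3,4).

2,3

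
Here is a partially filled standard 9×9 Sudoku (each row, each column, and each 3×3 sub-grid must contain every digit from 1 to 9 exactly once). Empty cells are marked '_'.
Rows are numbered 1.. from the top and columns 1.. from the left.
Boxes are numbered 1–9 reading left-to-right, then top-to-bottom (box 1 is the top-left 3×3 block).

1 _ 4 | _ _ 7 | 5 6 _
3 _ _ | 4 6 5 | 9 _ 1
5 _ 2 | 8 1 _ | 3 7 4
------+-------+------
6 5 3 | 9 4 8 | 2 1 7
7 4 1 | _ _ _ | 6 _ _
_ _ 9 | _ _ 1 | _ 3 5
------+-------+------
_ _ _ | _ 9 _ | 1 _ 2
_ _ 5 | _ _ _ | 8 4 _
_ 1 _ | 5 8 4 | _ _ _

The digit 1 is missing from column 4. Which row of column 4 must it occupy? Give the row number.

8

Consider where 1 can go in column 4.
row 1, column 4 is out (row 1 already has a 1).
row 5, column 4 is out (row 5 already has a 1).
row 6, column 4 is out (row 6 already has a 1).
row 7, column 4 is out (row 7 already has a 1).
So the only cell in column 4 that can hold 1 is row 8, column 4.
That is row 8.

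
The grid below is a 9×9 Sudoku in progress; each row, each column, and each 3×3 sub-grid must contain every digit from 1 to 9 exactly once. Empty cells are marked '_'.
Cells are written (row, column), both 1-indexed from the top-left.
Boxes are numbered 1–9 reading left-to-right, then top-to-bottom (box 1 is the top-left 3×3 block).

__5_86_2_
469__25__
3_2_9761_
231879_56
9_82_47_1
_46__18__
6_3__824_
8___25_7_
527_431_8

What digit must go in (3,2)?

8

Row 3 already contains {1, 2, 3, 6, 7, 9}.
Column 2 already contains {2, 3, 4, 6}.
Its 3×3 block (box 1) already contains {2, 3, 4, 5, 6, 9}.
The only value from 1–9 not eliminated is 8, so (3,2) = 8.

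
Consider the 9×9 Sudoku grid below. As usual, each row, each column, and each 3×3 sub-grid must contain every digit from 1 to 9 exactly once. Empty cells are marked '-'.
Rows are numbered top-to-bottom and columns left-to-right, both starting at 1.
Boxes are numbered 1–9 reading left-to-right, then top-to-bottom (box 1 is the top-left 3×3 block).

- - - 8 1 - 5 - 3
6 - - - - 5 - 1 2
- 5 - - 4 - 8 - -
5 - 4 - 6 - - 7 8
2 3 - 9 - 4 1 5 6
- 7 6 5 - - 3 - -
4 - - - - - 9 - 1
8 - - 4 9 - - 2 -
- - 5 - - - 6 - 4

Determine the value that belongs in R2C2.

Cell R2C2 itself could take any of {4, 8, 9} by direct elimination.
Consider where 8 can go in column 2.
R1C2 is out (row 1 already has a 8).
R4C2 is out (row 4 already has a 8).
R7C2 is out (box 7 already has a 8).
R8C2 is out (row 8 already has a 8).
R9C2 is out (box 7 already has a 8).
So the only cell in column 2 that can hold 8 is R2C2.
Therefore R2C2 = 8.

8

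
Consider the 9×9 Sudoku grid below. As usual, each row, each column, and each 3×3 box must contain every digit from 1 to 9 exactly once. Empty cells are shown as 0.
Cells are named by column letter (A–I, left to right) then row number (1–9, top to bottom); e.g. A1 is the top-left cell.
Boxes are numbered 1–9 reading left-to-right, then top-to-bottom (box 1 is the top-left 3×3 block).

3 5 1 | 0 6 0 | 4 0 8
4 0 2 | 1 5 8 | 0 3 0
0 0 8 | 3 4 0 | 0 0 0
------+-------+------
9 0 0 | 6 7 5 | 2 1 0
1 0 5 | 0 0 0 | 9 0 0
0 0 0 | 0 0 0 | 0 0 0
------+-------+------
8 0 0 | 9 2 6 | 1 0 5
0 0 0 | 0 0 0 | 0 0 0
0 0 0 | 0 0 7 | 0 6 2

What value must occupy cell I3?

Cell I3 itself could take any of {1, 6, 7, 9} by direct elimination.
Consider where 1 can go in column I.
I2 is out (row 2 already has a 1).
I4 is out (row 4 already has a 1).
I5 is out (row 5 already has a 1).
I6 is out (box 6 already has a 1).
I8 is out (box 9 already has a 1).
So the only cell in column I that can hold 1 is I3.
Therefore I3 = 1.

1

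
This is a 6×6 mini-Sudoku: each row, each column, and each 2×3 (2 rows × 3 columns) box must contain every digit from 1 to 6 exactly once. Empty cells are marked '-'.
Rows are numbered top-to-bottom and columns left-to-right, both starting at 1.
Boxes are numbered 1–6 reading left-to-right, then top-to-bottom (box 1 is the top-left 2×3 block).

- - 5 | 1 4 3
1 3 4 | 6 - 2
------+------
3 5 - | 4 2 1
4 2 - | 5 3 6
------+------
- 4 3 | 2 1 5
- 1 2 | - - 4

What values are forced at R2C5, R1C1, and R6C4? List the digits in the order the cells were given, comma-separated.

5,2,3

For R2C5:
  Row 2 already contains {1, 2, 3, 4, 6}.
  Column 5 already contains {1, 2, 3, 4}.
  Its 2×3 block (box 2) already contains {1, 2, 3, 4, 6}.
  The only value from 1–6 not eliminated is 5, so R2C5 = 5.
For R1C1:
  Consider where 2 can go in column 1.
  R5C1 is out (row 5 already has a 2).
  R6C1 is out (row 6 already has a 2).
  So the only cell in column 1 that can hold 2 is R1C1.
  So R1C1 = 2.
For R6C4:
  Row 6 already contains {1, 2, 4}.
  Column 4 already contains {1, 2, 4, 5, 6}.
  Its 2×3 block (box 6) already contains {1, 2, 4, 5}.
  The only value from 1–6 not eliminated is 3, so R6C4 = 3.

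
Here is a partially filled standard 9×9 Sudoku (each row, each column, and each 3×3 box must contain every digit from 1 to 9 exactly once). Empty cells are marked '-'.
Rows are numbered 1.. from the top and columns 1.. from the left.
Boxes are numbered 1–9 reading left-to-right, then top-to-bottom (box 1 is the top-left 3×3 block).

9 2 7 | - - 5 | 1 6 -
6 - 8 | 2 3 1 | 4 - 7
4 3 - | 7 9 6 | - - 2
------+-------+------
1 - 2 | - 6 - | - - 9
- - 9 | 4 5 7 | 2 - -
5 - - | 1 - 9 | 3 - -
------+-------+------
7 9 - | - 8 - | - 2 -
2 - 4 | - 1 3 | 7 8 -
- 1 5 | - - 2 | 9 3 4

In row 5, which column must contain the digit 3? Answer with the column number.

1

Consider where 3 can go in row 5.
row 5, column 2 is out (column 2 already has a 3).
row 5, column 8 is out (column 8 already has a 3).
row 5, column 9 is out (box 6 already has a 3).
So the only cell in row 5 that can hold 3 is row 5, column 1.
That is column 1.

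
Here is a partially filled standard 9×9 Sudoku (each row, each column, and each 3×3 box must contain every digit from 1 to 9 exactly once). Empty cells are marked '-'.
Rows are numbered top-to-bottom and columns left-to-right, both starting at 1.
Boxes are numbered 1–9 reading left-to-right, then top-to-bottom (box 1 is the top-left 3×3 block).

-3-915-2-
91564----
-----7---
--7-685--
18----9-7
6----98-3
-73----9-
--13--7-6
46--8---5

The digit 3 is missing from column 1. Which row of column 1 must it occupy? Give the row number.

4

Consider where 3 can go in column 1.
r1c1 is out (row 1 already has a 3).
r3c1 is out (box 1 already has a 3).
r7c1 is out (row 7 already has a 3).
r8c1 is out (row 8 already has a 3).
So the only cell in column 1 that can hold 3 is r4c1.
That is row 4.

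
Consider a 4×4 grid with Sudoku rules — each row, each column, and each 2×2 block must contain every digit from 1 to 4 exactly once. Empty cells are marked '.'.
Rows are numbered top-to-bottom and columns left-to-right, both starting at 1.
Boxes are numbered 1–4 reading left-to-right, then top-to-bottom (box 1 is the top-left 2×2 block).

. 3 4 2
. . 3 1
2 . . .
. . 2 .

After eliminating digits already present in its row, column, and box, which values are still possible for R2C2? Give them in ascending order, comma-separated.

2,4

Row 2 already contains {1, 3}.
Column 2 already contains {3}.
Its 2×2 block (box 1) already contains {3}.
Removing those from 1–4 leaves {2, 4} as the candidates for R2C2.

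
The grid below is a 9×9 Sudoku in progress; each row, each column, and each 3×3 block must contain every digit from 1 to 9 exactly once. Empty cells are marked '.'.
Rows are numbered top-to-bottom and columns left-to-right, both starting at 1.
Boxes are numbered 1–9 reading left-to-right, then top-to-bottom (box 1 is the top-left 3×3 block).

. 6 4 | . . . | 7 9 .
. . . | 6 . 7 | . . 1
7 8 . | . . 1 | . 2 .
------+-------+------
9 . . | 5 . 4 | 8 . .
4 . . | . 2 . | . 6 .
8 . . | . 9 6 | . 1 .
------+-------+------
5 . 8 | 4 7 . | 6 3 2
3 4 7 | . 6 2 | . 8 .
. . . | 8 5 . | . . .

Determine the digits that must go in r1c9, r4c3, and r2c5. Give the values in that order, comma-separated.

8,6,8

For r1c9:
  Consider where 8 can go in column 9.
  r3c9 is out (row 3 already has a 8). r4c9 is out (row 4 already has a 8). r5c9 is out (box 6 already has a 8). r6c9 is out (row 6 already has a 8). The remaining empty cells in column 9 are similarly blocked.
  So the only cell in column 9 that can hold 8 is r1c9.
  So r1c9 = 8.
For r4c3:
  Consider where 6 can go in row 4.
  r4c2 is out (column 2 already has a 6).
  r4c5 is out (column 5 already has a 6).
  r4c8 is out (column 8 already has a 6).
  r4c9 is out (box 6 already has a 6).
  So the only cell in row 4 that can hold 6 is r4c3.
  So r4c3 = 6.
For r2c5:
  Consider where 8 can go in row 2.
  r2c1 is out (column 1 already has a 8).
  r2c2 is out (column 2 already has a 8).
  r2c3 is out (column 3 already has a 8).
  r2c7 is out (column 7 already has a 8).
  r2c8 is out (column 8 already has a 8).
  So the only cell in row 2 that can hold 8 is r2c5.
  So r2c5 = 8.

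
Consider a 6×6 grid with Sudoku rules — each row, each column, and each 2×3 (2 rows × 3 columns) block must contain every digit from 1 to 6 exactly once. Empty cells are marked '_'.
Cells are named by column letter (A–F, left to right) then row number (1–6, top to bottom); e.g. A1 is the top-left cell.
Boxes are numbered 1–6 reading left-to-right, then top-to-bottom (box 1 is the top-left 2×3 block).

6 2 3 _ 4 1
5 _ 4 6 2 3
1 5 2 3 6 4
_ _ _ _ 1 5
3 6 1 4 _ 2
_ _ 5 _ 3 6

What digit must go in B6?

Row 6 already contains {3, 5, 6}.
Column B already contains {2, 5, 6}.
Its 2×3 block (box 5) already contains {1, 3, 5, 6}.
The only value from 1–6 not eliminated is 4, so B6 = 4.

4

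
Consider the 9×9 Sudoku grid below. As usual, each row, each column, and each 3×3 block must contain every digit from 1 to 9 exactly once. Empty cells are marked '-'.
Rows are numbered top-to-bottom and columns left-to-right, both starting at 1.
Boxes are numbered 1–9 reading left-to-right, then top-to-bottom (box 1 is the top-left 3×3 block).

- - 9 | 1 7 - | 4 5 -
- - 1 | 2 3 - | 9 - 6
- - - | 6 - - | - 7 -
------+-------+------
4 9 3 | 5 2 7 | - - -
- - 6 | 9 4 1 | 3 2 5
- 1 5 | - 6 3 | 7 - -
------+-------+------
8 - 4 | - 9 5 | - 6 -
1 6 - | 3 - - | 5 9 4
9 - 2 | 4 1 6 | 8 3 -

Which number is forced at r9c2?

5

Cell r9c2 itself could take any of {5, 7} by direct elimination.
Consider where 5 can go in row 9.
r9c9 is out (column 9 already has a 5).
So the only cell in row 9 that can hold 5 is r9c2.
Therefore r9c2 = 5.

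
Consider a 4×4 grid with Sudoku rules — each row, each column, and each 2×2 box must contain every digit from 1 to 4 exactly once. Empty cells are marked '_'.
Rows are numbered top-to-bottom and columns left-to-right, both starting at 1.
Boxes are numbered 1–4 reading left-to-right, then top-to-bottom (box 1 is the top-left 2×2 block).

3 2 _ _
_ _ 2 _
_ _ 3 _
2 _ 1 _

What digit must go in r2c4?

Cell r2c4 itself could take any of {1, 3, 4} by direct elimination.
Consider where 3 can go in row 2.
r2c1 is out (column 1 already has a 3).
r2c2 is out (box 1 already has a 3).
So the only cell in row 2 that can hold 3 is r2c4.
Therefore r2c4 = 3.

3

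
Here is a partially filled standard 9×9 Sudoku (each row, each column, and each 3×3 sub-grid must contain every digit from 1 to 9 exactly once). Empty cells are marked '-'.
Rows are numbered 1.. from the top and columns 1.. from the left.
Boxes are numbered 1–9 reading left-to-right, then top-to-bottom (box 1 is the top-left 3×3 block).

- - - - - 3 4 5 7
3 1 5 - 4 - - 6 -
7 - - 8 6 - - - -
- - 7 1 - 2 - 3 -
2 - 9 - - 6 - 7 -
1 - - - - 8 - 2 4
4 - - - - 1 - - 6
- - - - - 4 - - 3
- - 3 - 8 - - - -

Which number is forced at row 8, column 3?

Cell row 8, column 3 itself could take any of {1, 2, 6, 8} by direct elimination.
Consider where 1 can go in column 3.
row 1, column 3 is out (box 1 already has a 1).
row 3, column 3 is out (box 1 already has a 1).
row 6, column 3 is out (row 6 already has a 1).
row 7, column 3 is out (row 7 already has a 1).
So the only cell in column 3 that can hold 1 is row 8, column 3.
Therefore row 8, column 3 = 1.

1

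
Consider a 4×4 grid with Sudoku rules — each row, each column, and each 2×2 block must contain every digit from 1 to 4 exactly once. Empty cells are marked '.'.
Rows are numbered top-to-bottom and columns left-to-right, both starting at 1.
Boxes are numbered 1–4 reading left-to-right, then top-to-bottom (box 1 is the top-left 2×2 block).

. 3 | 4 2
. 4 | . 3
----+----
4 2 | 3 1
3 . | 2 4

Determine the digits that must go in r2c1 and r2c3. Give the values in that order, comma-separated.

2,1

For r2c1:
  Consider where 2 can go in row 2.
  r2c3 is out (column 3 already has a 2).
  So the only cell in row 2 that can hold 2 is r2c1.
  So r2c1 = 2.
For r2c3:
  Row 2 already contains {3, 4}.
  Column 3 already contains {2, 3, 4}.
  Its 2×2 block (box 2) already contains {2, 3, 4}.
  The only value from 1–4 not eliminated is 1, so r2c3 = 1.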